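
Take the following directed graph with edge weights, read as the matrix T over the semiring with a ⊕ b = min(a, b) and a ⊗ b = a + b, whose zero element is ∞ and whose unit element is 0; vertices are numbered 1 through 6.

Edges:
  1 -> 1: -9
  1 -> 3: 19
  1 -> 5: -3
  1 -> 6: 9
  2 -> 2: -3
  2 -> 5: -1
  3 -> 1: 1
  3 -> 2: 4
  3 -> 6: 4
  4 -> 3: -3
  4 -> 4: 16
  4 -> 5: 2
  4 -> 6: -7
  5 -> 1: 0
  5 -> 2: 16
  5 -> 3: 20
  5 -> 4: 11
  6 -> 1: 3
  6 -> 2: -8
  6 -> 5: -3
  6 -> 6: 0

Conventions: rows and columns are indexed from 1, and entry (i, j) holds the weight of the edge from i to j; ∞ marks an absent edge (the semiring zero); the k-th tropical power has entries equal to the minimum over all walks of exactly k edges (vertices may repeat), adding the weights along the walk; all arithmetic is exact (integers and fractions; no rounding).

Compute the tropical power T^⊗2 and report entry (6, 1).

T^⊗2:
  [-18, 1, 10, 8, -12, 0]
  [-1, -6, 19, 10, -4, ∞]
  [-8, -4, 20, ∞, -2, 4]
  [-4, -15, 13, 13, -10, -7]
  [-9, 13, 8, 27, -3, 4]
  [-6, -11, 17, 8, -9, 0]
Key observation: the optimum is the walk 6->1->1, with weight 3 + (-9) = -6.
Optimal value attained by: walk 6->1->1.
Answer: (T^⊗2)[6][1] = -6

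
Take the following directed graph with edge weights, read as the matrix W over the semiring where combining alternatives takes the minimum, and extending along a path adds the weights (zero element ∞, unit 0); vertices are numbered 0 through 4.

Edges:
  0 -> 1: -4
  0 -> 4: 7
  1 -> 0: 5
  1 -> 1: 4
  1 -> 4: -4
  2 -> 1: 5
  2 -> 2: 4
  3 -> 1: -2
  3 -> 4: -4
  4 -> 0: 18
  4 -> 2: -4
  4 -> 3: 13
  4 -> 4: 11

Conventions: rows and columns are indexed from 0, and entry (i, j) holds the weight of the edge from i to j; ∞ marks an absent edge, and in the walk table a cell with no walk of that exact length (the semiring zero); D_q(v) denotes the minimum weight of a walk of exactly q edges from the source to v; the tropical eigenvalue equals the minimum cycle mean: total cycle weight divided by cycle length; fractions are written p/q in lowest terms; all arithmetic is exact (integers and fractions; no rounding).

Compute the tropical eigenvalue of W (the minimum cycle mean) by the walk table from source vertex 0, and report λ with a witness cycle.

q=0: [0, ∞, ∞, ∞, ∞]
q=1: [∞, -4, ∞, ∞, 7]
q=2: [1, 0, 3, 20, -8]
q=3: [5, -3, -12, 5, -4]
q=4: [2, -7, -8, 9, -7]
q=5: [-2, -3, -11, 6, -11]
Optimal cycle mean attained by: cycle 1->4->2->1, total (-4) + (-4) + 5, length 3.
Answer: λ = -1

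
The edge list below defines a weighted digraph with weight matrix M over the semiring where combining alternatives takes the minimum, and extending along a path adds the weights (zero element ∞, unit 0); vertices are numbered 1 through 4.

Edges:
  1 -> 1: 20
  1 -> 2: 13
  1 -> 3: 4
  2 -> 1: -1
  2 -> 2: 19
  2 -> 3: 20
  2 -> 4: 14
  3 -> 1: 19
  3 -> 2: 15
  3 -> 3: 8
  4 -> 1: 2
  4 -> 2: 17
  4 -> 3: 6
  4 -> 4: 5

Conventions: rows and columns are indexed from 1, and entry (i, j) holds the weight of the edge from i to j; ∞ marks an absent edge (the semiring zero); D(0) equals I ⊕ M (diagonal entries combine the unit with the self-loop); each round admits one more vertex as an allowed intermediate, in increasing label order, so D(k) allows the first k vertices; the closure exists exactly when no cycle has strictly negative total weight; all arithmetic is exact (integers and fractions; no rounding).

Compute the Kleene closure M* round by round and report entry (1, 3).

D(0):
  [0, 13, 4, ∞]
  [-1, 0, 20, 14]
  [19, 15, 0, ∞]
  [2, 17, 6, 0]
D(1):
  [0, 13, 4, ∞]
  [-1, 0, 3, 14]
  [19, 15, 0, ∞]
  [2, 15, 6, 0]
D(2):
  [0, 13, 4, 27]
  [-1, 0, 3, 14]
  [14, 15, 0, 29]
  [2, 15, 6, 0]
D(3):
  [0, 13, 4, 27]
  [-1, 0, 3, 14]
  [14, 15, 0, 29]
  [2, 15, 6, 0]
D(4):
  [0, 13, 4, 27]
  [-1, 0, 3, 14]
  [14, 15, 0, 29]
  [2, 15, 6, 0]
Answer: M*[1][3] = 4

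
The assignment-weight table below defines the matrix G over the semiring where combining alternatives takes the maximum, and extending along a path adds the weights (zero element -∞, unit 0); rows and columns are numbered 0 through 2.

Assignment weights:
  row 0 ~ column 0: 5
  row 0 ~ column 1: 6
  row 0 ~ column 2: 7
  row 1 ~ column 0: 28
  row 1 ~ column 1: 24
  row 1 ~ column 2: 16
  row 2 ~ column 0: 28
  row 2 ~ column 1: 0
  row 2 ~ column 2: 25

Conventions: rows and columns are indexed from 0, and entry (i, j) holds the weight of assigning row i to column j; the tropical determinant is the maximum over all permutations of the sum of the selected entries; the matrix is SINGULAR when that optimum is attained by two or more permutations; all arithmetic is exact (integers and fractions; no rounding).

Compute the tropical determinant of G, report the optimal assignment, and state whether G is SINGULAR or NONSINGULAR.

σ = (0, 1, 2): 5 + 24 + 25 = 54
σ = (0, 2, 1): 5 + 16 + 0 = 21
σ = (1, 0, 2): 6 + 28 + 25 = 59
σ = (1, 2, 0): 6 + 16 + 28 = 50
σ = (2, 0, 1): 7 + 28 + 0 = 35
σ = (2, 1, 0): 7 + 24 + 28 = 59
Optimal value attained by: σ = (1, 0, 2).
Answer: det⊕(G) = 59; verdict: SINGULAR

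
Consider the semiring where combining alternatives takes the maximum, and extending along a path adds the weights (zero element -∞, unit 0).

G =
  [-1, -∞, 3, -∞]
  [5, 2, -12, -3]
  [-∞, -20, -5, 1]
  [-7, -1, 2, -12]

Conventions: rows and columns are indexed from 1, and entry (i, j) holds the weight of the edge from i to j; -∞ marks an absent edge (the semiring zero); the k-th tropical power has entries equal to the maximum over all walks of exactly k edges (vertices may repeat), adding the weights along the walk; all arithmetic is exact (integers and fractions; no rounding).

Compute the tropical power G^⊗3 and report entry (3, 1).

G^⊗2:
  [-2, -17, 2, 4]
  [7, 4, 8, -1]
  [-6, 0, 3, -4]
  [4, 1, -3, 3]
G^⊗3:
  [-3, 3, 6, 3]
  [9, 6, 10, 9]
  [5, 2, -2, 4]
  [6, 3, 7, -2]
Key observation: the optimum is the walk 3->4->2->1, with weight 1 + (-1) + 5 = 5.
Optimal value attained by: walk 3->4->2->1.
Answer: (G^⊗3)[3][1] = 5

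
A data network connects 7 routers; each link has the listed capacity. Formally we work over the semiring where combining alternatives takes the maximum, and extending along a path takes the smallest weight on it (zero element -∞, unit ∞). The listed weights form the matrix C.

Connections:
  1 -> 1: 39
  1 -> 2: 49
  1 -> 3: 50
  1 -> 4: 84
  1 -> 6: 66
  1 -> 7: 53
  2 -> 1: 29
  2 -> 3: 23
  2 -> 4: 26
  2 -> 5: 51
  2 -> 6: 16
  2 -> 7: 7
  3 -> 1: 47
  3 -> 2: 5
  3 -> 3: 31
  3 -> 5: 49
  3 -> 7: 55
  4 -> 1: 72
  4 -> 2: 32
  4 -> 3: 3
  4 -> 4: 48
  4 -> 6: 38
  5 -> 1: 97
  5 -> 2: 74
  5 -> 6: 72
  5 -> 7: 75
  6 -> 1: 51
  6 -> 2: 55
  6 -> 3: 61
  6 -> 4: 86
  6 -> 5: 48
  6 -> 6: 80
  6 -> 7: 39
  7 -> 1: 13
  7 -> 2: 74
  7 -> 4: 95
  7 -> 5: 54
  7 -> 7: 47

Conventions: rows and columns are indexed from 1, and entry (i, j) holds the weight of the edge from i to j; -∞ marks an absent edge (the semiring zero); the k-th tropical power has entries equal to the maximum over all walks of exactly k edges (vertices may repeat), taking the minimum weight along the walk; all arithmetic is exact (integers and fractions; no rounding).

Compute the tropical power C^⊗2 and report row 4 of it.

C^⊗2:
  [72, 55, 61, 66, 53, 66, 50]
  [51, 51, 29, 29, 23, 51, 51]
  [49, 55, 47, 55, 54, 49, 49]
  [48, 49, 50, 72, 38, 66, 53]
  [51, 74, 61, 84, 54, 72, 53]
  [72, 55, 61, 80, 51, 80, 55]
  [72, 54, 23, 48, 51, 54, 54]
Answer: row 4 of C^⊗2 = [48, 49, 50, 72, 38, 66, 53]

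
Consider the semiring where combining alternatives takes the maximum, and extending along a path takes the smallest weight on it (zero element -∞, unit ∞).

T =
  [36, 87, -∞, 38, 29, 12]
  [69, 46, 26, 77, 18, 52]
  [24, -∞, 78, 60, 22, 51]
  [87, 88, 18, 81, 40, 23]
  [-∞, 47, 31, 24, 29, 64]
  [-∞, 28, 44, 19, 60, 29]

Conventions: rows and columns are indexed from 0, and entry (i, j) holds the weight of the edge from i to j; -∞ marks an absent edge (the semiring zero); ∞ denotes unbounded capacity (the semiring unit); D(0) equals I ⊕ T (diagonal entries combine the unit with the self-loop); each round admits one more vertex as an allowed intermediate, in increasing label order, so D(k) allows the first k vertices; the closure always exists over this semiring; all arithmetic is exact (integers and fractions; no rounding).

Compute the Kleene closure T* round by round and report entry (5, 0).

D(0):
  [∞, 87, -∞, 38, 29, 12]
  [69, ∞, 26, 77, 18, 52]
  [24, -∞, ∞, 60, 22, 51]
  [87, 88, 18, ∞, 40, 23]
  [-∞, 47, 31, 24, ∞, 64]
  [-∞, 28, 44, 19, 60, ∞]
D(1):
  [∞, 87, -∞, 38, 29, 12]
  [69, ∞, 26, 77, 29, 52]
  [24, 24, ∞, 60, 24, 51]
  [87, 88, 18, ∞, 40, 23]
  [-∞, 47, 31, 24, ∞, 64]
  [-∞, 28, 44, 19, 60, ∞]
D(2):
  [∞, 87, 26, 77, 29, 52]
  [69, ∞, 26, 77, 29, 52]
  [24, 24, ∞, 60, 24, 51]
  [87, 88, 26, ∞, 40, 52]
  [47, 47, 31, 47, ∞, 64]
  [28, 28, 44, 28, 60, ∞]
D(3):
  [∞, 87, 26, 77, 29, 52]
  [69, ∞, 26, 77, 29, 52]
  [24, 24, ∞, 60, 24, 51]
  [87, 88, 26, ∞, 40, 52]
  [47, 47, 31, 47, ∞, 64]
  [28, 28, 44, 44, 60, ∞]
D(4):
  [∞, 87, 26, 77, 40, 52]
  [77, ∞, 26, 77, 40, 52]
  [60, 60, ∞, 60, 40, 52]
  [87, 88, 26, ∞, 40, 52]
  [47, 47, 31, 47, ∞, 64]
  [44, 44, 44, 44, 60, ∞]
D(5):
  [∞, 87, 31, 77, 40, 52]
  [77, ∞, 31, 77, 40, 52]
  [60, 60, ∞, 60, 40, 52]
  [87, 88, 31, ∞, 40, 52]
  [47, 47, 31, 47, ∞, 64]
  [47, 47, 44, 47, 60, ∞]
D(6):
  [∞, 87, 44, 77, 52, 52]
  [77, ∞, 44, 77, 52, 52]
  [60, 60, ∞, 60, 52, 52]
  [87, 88, 44, ∞, 52, 52]
  [47, 47, 44, 47, ∞, 64]
  [47, 47, 44, 47, 60, ∞]
Answer: T*[5][0] = 47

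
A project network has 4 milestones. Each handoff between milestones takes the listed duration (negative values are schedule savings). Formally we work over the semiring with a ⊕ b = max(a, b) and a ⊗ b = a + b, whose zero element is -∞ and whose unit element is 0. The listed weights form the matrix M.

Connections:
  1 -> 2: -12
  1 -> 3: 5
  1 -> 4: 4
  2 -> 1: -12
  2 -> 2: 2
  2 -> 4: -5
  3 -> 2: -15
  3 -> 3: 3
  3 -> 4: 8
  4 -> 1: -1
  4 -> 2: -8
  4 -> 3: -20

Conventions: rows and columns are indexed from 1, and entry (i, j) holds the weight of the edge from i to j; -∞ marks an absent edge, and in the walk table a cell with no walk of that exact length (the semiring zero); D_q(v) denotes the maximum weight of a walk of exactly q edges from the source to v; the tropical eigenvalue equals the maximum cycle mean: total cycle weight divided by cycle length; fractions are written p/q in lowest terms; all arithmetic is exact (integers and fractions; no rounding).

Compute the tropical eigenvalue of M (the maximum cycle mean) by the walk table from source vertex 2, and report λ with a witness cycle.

q=0: [-∞, 0, -∞, -∞]
q=1: [-12, 2, -∞, -5]
q=2: [-6, 4, -7, -3]
q=3: [-4, 6, -1, 1]
q=4: [0, 8, 2, 7]
Optimal cycle mean attained by: cycle 1->3->4->1, total 5 + 8 + (-1), length 3.
Answer: λ = 4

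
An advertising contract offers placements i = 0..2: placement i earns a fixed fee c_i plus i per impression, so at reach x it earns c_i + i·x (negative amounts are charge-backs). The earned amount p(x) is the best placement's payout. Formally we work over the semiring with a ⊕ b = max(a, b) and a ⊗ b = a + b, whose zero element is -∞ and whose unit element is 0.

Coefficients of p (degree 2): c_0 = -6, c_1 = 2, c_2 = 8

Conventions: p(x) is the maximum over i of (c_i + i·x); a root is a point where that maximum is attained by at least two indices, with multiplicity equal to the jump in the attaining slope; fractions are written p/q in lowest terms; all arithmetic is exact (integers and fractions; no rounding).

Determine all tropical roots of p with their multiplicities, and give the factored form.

hull edge (i=0, c=-6) to (i=1, c=2): slope 8, span 1
hull edge (i=1, c=2) to (i=2, c=8): slope 6, span 1
Factored form: p(x) = 8 ⊗ (x ⊕ (-8)) ⊗ (x ⊕ (-6))
Answer: roots = -8 (mult 1), -6 (mult 1)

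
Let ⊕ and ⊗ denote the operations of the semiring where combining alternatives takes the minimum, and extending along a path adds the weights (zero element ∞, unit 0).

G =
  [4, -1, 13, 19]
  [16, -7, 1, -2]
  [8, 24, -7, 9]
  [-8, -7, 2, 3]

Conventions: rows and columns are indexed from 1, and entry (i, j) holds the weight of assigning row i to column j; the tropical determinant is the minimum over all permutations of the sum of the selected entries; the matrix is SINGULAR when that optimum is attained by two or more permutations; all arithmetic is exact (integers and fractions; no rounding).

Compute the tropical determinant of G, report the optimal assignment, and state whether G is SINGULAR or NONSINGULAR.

σ = (1, 2, 3, 4): 4 + (-7) + (-7) + 3 = -7
σ = (1, 2, 4, 3): 4 + (-7) + 9 + 2 = 8
σ = (1, 3, 2, 4): 4 + 1 + 24 + 3 = 32
σ = (1, 3, 4, 2): 4 + 1 + 9 + (-7) = 7
σ = (1, 4, 2, 3): 4 + (-2) + 24 + 2 = 28
σ = (1, 4, 3, 2): 4 + (-2) + (-7) + (-7) = -12
σ = (2, 1, 3, 4): (-1) + 16 + (-7) + 3 = 11
σ = (2, 1, 4, 3): (-1) + 16 + 9 + 2 = 26
σ = (2, 3, 1, 4): (-1) + 1 + 8 + 3 = 11
σ = (2, 3, 4, 1): (-1) + 1 + 9 + (-8) = 1
σ = (2, 4, 1, 3): (-1) + (-2) + 8 + 2 = 7
σ = (2, 4, 3, 1): (-1) + (-2) + (-7) + (-8) = -18
σ = (3, 1, 2, 4): 13 + 16 + 24 + 3 = 56
σ = (3, 1, 4, 2): 13 + 16 + 9 + (-7) = 31
σ = (3, 2, 1, 4): 13 + (-7) + 8 + 3 = 17
σ = (3, 2, 4, 1): 13 + (-7) + 9 + (-8) = 7
σ = (3, 4, 1, 2): 13 + (-2) + 8 + (-7) = 12
σ = (3, 4, 2, 1): 13 + (-2) + 24 + (-8) = 27
σ = (4, 1, 2, 3): 19 + 16 + 24 + 2 = 61
σ = (4, 1, 3, 2): 19 + 16 + (-7) + (-7) = 21
σ = (4, 2, 1, 3): 19 + (-7) + 8 + 2 = 22
σ = (4, 2, 3, 1): 19 + (-7) + (-7) + (-8) = -3
σ = (4, 3, 1, 2): 19 + 1 + 8 + (-7) = 21
σ = (4, 3, 2, 1): 19 + 1 + 24 + (-8) = 36
Optimal value attained by: σ = (2, 4, 3, 1).
Answer: det⊕(G) = -18; verdict: NONSINGULAR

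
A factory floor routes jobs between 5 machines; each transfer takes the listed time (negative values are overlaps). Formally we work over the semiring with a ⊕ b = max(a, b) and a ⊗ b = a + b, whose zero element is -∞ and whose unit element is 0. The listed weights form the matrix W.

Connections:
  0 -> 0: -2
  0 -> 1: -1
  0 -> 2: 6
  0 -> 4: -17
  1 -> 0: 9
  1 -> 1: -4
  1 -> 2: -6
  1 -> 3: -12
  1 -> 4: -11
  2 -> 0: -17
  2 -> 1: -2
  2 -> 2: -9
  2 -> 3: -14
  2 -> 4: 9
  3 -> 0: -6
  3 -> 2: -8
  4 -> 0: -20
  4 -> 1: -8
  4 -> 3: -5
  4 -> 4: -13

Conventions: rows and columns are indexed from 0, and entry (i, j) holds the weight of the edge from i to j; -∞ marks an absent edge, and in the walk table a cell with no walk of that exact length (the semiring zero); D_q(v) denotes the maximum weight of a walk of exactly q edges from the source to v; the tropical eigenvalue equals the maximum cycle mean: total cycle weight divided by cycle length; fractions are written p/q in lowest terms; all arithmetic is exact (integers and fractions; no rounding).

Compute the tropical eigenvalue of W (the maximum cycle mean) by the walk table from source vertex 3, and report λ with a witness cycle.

q=0: [-∞, -∞, -∞, 0, -∞]
q=1: [-6, -∞, -8, -∞, -∞]
q=2: [-8, -7, 0, -22, 1]
q=3: [2, -2, -2, -4, 9]
q=4: [7, 1, 8, 4, 7]
q=5: [10, 6, 13, 2, 17]
Optimal cycle mean attained by: cycle 0->2->1->0, total 6 + (-2) + 9, length 3.
Answer: λ = 13/3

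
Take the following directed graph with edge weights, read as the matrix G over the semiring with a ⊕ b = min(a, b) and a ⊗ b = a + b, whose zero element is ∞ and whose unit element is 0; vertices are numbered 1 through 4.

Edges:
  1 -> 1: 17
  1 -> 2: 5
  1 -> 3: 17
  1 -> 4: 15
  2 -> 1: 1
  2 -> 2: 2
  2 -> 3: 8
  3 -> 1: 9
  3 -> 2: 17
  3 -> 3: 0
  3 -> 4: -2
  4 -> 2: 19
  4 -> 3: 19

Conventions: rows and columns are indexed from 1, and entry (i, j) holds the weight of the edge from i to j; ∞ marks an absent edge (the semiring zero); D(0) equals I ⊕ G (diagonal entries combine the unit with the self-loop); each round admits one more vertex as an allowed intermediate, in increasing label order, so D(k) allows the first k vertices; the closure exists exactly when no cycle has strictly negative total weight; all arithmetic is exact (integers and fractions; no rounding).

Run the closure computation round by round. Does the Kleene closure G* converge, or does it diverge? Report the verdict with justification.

D(0):
  [0, 5, 17, 15]
  [1, 0, 8, ∞]
  [9, 17, 0, -2]
  [∞, 19, 19, 0]
D(1):
  [0, 5, 17, 15]
  [1, 0, 8, 16]
  [9, 14, 0, -2]
  [∞, 19, 19, 0]
D(2):
  [0, 5, 13, 15]
  [1, 0, 8, 16]
  [9, 14, 0, -2]
  [20, 19, 19, 0]
D(3):
  [0, 5, 13, 11]
  [1, 0, 8, 6]
  [9, 14, 0, -2]
  [20, 19, 19, 0]
D(4):
  [0, 5, 13, 11]
  [1, 0, 8, 6]
  [9, 14, 0, -2]
  [20, 19, 19, 0]
Key observation: every diagonal entry stays at the unit through all rounds, so no improving cycle exists.
Answer: CONVERGES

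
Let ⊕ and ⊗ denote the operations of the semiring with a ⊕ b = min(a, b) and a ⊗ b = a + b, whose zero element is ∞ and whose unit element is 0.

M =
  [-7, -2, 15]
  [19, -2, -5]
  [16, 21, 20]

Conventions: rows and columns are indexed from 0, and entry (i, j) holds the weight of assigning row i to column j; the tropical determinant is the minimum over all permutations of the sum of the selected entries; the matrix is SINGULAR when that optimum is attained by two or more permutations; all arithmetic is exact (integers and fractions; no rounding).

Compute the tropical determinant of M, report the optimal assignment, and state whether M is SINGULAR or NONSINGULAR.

σ = (0, 1, 2): (-7) + (-2) + 20 = 11
σ = (0, 2, 1): (-7) + (-5) + 21 = 9
σ = (1, 0, 2): (-2) + 19 + 20 = 37
σ = (1, 2, 0): (-2) + (-5) + 16 = 9
σ = (2, 0, 1): 15 + 19 + 21 = 55
σ = (2, 1, 0): 15 + (-2) + 16 = 29
Optimal value attained by: σ = (0, 2, 1).
Answer: det⊕(M) = 9; verdict: SINGULAR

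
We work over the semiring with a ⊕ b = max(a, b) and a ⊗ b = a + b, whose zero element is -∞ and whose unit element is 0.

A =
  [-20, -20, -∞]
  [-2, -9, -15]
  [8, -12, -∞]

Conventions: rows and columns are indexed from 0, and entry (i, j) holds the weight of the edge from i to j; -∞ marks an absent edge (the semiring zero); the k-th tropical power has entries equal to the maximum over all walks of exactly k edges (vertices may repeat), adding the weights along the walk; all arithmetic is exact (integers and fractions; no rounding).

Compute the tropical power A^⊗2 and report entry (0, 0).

A^⊗2:
  [-22, -29, -35]
  [-7, -18, -24]
  [-12, -12, -27]
Key observation: the optimum is the walk 0->1->0, with weight (-20) + (-2) = -22.
Optimal value attained by: walk 0->1->0.
Answer: (A^⊗2)[0][0] = -22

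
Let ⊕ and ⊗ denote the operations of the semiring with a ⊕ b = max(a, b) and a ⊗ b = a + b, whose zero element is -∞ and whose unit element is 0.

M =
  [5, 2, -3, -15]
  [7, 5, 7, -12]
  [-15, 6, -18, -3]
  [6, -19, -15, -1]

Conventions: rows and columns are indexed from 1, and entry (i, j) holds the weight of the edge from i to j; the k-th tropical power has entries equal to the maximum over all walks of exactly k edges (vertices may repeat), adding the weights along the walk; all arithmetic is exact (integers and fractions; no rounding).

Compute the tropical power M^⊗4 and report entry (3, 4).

M^⊗2:
  [10, 7, 9, -6]
  [12, 13, 12, 4]
  [13, 11, 13, -4]
  [11, 8, 3, -2]
M^⊗3:
  [15, 15, 14, 6]
  [20, 18, 20, 9]
  [18, 19, 18, 10]
  [16, 13, 15, 0]
M^⊗4:
  [22, 20, 22, 11]
  [25, 26, 25, 17]
  [26, 24, 26, 15]
  [21, 21, 20, 12]
Key observation: the optimum is the walk 3->2->2->3->4, with weight 6 + 5 + 7 + (-3) = 15.
Optimal value attained by: walk 3->2->2->3->4.
Answer: (M^⊗4)[3][4] = 15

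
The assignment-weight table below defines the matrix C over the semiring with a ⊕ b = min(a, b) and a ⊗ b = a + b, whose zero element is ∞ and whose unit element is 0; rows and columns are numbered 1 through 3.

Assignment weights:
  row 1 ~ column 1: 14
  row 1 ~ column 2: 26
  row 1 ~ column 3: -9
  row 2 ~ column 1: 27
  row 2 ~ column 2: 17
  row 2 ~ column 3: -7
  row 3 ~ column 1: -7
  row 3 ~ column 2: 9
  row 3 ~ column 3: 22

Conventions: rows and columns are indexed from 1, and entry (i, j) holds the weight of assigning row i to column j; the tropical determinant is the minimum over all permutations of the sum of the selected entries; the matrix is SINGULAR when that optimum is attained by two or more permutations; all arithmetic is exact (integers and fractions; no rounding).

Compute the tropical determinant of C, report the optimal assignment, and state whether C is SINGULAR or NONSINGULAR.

σ = (1, 2, 3): 14 + 17 + 22 = 53
σ = (1, 3, 2): 14 + (-7) + 9 = 16
σ = (2, 1, 3): 26 + 27 + 22 = 75
σ = (2, 3, 1): 26 + (-7) + (-7) = 12
σ = (3, 1, 2): (-9) + 27 + 9 = 27
σ = (3, 2, 1): (-9) + 17 + (-7) = 1
Optimal value attained by: σ = (3, 2, 1).
Answer: det⊕(C) = 1; verdict: NONSINGULAR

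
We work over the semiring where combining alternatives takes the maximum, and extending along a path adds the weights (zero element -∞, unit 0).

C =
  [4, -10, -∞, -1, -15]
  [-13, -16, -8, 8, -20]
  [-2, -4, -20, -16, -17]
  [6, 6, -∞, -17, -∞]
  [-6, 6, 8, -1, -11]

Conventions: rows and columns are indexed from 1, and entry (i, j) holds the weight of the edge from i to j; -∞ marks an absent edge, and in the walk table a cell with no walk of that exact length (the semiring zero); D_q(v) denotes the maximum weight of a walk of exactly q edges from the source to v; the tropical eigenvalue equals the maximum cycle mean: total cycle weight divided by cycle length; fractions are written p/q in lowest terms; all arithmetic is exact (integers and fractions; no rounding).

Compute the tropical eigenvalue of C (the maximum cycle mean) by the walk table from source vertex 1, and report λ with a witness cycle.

q=0: [0, -∞, -∞, -∞, -∞]
q=1: [4, -10, -∞, -1, -15]
q=2: [8, 5, -7, 3, -11]
q=3: [12, 9, -3, 13, -7]
q=4: [19, 19, 1, 17, -3]
q=5: [23, 23, 11, 27, 4]
Optimal cycle mean attained by: cycle 2->4->2, total 8 + 6, length 2.
Answer: λ = 7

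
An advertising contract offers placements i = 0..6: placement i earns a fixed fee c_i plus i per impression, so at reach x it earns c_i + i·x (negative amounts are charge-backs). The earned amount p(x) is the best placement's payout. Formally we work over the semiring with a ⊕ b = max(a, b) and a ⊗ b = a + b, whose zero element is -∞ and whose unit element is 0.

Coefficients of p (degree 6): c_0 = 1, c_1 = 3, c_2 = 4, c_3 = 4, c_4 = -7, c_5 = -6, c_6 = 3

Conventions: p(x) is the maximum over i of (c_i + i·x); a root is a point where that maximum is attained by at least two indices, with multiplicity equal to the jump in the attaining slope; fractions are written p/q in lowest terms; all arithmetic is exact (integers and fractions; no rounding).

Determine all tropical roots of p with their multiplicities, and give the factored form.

hull edge (i=0, c=1) to (i=1, c=3): slope 2, span 1
hull edge (i=1, c=3) to (i=2, c=4): slope 1, span 1
hull edge (i=2, c=4) to (i=3, c=4): slope 0, span 1
hull edge (i=3, c=4) to (i=6, c=3): slope -1/3, span 3
Factored form: p(x) = 3 ⊗ (x ⊕ (-2)) ⊗ (x ⊕ (-1)) ⊗ (x ⊕ 0) ⊗ (x ⊕ 1/3) ⊗ (x ⊕ 1/3) ⊗ (x ⊕ 1/3)
Answer: roots = -2 (mult 1), -1 (mult 1), 0 (mult 1), 1/3 (mult 3)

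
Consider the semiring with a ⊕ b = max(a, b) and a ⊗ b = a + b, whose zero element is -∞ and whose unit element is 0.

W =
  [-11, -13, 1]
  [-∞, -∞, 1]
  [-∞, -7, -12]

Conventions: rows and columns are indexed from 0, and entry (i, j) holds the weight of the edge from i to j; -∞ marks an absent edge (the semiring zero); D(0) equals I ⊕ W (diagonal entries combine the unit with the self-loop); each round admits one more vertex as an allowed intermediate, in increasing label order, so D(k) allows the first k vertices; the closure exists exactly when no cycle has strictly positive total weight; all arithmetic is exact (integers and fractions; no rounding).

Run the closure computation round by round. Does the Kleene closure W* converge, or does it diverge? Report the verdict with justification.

D(0):
  [0, -13, 1]
  [-∞, 0, 1]
  [-∞, -7, 0]
D(1):
  [0, -13, 1]
  [-∞, 0, 1]
  [-∞, -7, 0]
D(2):
  [0, -13, 1]
  [-∞, 0, 1]
  [-∞, -7, 0]
D(3):
  [0, -6, 1]
  [-∞, 0, 1]
  [-∞, -7, 0]
Key observation: every diagonal entry stays at the unit through all rounds, so no improving cycle exists.
Answer: CONVERGES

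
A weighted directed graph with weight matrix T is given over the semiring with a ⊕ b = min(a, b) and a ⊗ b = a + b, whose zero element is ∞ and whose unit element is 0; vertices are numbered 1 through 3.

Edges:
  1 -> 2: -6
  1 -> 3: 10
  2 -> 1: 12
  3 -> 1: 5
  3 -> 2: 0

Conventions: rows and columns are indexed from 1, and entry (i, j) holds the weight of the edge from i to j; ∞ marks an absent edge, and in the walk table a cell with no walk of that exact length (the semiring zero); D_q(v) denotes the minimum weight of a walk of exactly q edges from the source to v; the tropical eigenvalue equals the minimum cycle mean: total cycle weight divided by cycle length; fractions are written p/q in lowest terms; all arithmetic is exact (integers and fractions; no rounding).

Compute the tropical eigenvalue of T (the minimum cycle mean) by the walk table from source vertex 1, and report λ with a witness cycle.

q=0: [0, ∞, ∞]
q=1: [∞, -6, 10]
q=2: [6, 10, ∞]
q=3: [22, 0, 16]
Optimal cycle mean attained by: cycle 1->2->1, total (-6) + 12, length 2.
Answer: λ = 3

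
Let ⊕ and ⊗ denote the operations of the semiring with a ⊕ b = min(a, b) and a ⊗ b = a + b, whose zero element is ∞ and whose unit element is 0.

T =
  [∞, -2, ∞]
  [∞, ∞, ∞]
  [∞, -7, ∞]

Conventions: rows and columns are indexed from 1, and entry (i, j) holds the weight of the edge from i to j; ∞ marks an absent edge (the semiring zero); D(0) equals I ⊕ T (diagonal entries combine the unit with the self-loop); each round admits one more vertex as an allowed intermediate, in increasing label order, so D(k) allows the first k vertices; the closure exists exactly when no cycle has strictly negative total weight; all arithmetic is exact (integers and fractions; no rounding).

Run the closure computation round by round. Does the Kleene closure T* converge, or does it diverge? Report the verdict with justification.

D(0):
  [0, -2, ∞]
  [∞, 0, ∞]
  [∞, -7, 0]
D(1):
  [0, -2, ∞]
  [∞, 0, ∞]
  [∞, -7, 0]
D(2):
  [0, -2, ∞]
  [∞, 0, ∞]
  [∞, -7, 0]
D(3):
  [0, -2, ∞]
  [∞, 0, ∞]
  [∞, -7, 0]
Key observation: every diagonal entry stays at the unit through all rounds, so no improving cycle exists.
Answer: CONVERGES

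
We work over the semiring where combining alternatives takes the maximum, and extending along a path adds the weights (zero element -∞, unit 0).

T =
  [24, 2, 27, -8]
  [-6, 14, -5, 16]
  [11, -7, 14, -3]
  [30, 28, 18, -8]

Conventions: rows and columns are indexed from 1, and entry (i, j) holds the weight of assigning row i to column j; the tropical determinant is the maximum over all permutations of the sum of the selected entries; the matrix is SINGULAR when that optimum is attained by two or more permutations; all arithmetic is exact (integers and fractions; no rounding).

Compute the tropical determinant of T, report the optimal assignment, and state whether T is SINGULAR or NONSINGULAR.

σ = (1, 2, 3, 4): 24 + 14 + 14 + (-8) = 44
σ = (1, 2, 4, 3): 24 + 14 + (-3) + 18 = 53
σ = (1, 3, 2, 4): 24 + (-5) + (-7) + (-8) = 4
σ = (1, 3, 4, 2): 24 + (-5) + (-3) + 28 = 44
σ = (1, 4, 2, 3): 24 + 16 + (-7) + 18 = 51
σ = (1, 4, 3, 2): 24 + 16 + 14 + 28 = 82
σ = (2, 1, 3, 4): 2 + (-6) + 14 + (-8) = 2
σ = (2, 1, 4, 3): 2 + (-6) + (-3) + 18 = 11
σ = (2, 3, 1, 4): 2 + (-5) + 11 + (-8) = 0
σ = (2, 3, 4, 1): 2 + (-5) + (-3) + 30 = 24
σ = (2, 4, 1, 3): 2 + 16 + 11 + 18 = 47
σ = (2, 4, 3, 1): 2 + 16 + 14 + 30 = 62
σ = (3, 1, 2, 4): 27 + (-6) + (-7) + (-8) = 6
σ = (3, 1, 4, 2): 27 + (-6) + (-3) + 28 = 46
σ = (3, 2, 1, 4): 27 + 14 + 11 + (-8) = 44
σ = (3, 2, 4, 1): 27 + 14 + (-3) + 30 = 68
σ = (3, 4, 1, 2): 27 + 16 + 11 + 28 = 82
σ = (3, 4, 2, 1): 27 + 16 + (-7) + 30 = 66
σ = (4, 1, 2, 3): (-8) + (-6) + (-7) + 18 = -3
σ = (4, 1, 3, 2): (-8) + (-6) + 14 + 28 = 28
σ = (4, 2, 1, 3): (-8) + 14 + 11 + 18 = 35
σ = (4, 2, 3, 1): (-8) + 14 + 14 + 30 = 50
σ = (4, 3, 1, 2): (-8) + (-5) + 11 + 28 = 26
σ = (4, 3, 2, 1): (-8) + (-5) + (-7) + 30 = 10
Optimal value attained by: σ = (1, 4, 3, 2).
Answer: det⊕(T) = 82; verdict: SINGULAR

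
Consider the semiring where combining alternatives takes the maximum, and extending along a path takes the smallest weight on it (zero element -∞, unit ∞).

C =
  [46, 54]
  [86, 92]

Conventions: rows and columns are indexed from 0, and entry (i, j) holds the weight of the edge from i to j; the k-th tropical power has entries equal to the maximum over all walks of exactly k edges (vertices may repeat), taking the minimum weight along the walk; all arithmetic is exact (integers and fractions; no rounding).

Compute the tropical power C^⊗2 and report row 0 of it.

C^⊗2:
  [54, 54]
  [86, 92]
Answer: row 0 of C^⊗2 = [54, 54]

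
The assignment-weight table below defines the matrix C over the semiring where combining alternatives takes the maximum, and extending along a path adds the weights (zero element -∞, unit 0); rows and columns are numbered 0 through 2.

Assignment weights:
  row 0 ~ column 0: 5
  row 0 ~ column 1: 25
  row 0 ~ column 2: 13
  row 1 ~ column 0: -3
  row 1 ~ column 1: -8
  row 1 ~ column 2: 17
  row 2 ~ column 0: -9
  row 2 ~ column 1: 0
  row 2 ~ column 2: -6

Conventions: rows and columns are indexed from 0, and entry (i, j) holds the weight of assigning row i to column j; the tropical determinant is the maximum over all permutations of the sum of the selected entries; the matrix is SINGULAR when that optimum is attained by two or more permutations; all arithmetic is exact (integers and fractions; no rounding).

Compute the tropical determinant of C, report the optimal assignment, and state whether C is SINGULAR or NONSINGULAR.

σ = (0, 1, 2): 5 + (-8) + (-6) = -9
σ = (0, 2, 1): 5 + 17 + 0 = 22
σ = (1, 0, 2): 25 + (-3) + (-6) = 16
σ = (1, 2, 0): 25 + 17 + (-9) = 33
σ = (2, 0, 1): 13 + (-3) + 0 = 10
σ = (2, 1, 0): 13 + (-8) + (-9) = -4
Optimal value attained by: σ = (1, 2, 0).
Answer: det⊕(C) = 33; verdict: NONSINGULAR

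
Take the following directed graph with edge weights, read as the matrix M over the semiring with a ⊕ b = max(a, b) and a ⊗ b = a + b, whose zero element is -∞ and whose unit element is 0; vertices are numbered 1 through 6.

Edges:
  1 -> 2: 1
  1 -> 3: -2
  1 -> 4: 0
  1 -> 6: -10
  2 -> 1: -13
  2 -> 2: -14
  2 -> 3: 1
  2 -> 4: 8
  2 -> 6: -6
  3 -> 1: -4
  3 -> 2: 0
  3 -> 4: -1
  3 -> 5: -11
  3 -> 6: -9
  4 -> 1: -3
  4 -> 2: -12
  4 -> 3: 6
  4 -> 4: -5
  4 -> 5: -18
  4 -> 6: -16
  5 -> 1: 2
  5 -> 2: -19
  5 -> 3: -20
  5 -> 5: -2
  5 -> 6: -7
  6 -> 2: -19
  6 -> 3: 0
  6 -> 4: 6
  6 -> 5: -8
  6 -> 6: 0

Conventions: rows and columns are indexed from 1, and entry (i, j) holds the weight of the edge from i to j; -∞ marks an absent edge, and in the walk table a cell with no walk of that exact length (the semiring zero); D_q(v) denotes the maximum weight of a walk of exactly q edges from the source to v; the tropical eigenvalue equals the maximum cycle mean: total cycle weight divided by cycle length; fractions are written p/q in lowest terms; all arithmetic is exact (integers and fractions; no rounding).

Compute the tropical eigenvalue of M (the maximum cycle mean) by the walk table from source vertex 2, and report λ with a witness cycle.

q=0: [-∞, 0, -∞, -∞, -∞, -∞]
q=1: [-13, -14, 1, 8, -∞, -6]
q=2: [5, 1, 14, 3, -10, -6]
q=3: [10, 14, 9, 13, 3, 5]
q=4: [10, 11, 19, 22, 1, 8]
q=5: [19, 19, 28, 19, 8, 10]
q=6: [24, 28, 25, 27, 17, 19]
Optimal cycle mean attained by: cycle 2->4->3->2, total 8 + 6 + 0, length 3.
Answer: λ = 14/3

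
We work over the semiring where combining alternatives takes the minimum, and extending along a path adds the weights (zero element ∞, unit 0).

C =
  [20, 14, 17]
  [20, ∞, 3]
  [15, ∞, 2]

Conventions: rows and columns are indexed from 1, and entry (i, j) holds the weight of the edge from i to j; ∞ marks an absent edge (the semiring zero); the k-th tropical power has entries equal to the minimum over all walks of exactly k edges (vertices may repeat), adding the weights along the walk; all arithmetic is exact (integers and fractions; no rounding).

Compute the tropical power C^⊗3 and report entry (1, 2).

C^⊗2:
  [32, 34, 17]
  [18, 34, 5]
  [17, 29, 4]
C^⊗3:
  [32, 46, 19]
  [20, 32, 7]
  [19, 31, 6]
Key observation: the optimum is the walk 1->3->1->2, with weight 17 + 15 + 14 = 46.
Optimal value attained by: walk 1->3->1->2.
Answer: (C^⊗3)[1][2] = 46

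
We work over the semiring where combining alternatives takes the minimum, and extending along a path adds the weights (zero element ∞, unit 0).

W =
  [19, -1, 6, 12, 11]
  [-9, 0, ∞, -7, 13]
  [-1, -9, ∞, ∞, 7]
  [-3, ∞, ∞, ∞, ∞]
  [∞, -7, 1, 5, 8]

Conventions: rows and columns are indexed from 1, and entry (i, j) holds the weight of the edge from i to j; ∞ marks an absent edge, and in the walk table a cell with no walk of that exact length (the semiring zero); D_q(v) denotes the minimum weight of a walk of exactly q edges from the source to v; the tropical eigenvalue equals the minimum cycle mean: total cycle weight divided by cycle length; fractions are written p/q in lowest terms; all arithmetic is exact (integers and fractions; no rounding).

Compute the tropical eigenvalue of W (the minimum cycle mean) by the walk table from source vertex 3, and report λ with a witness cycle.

q=0: [∞, ∞, 0, ∞, ∞]
q=1: [-1, -9, ∞, ∞, 7]
q=2: [-18, -9, 5, -16, 4]
q=3: [-19, -19, -12, -16, -7]
q=4: [-28, -21, -13, -26, -8]
q=5: [-30, -29, -22, -28, -17]
Optimal cycle mean attained by: cycle 1->2->1, total (-1) + (-9), length 2.
Answer: λ = -5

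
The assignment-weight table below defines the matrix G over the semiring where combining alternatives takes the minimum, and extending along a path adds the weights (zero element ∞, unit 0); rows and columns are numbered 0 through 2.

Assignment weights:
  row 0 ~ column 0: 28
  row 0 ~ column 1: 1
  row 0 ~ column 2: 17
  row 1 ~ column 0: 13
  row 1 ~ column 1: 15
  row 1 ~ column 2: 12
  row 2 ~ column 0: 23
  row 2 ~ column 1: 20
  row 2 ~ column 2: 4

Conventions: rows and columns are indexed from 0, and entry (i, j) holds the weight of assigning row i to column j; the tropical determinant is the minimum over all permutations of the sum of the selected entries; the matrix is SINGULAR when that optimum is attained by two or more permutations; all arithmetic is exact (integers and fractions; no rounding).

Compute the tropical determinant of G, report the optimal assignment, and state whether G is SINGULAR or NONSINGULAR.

σ = (0, 1, 2): 28 + 15 + 4 = 47
σ = (0, 2, 1): 28 + 12 + 20 = 60
σ = (1, 0, 2): 1 + 13 + 4 = 18
σ = (1, 2, 0): 1 + 12 + 23 = 36
σ = (2, 0, 1): 17 + 13 + 20 = 50
σ = (2, 1, 0): 17 + 15 + 23 = 55
Optimal value attained by: σ = (1, 0, 2).
Answer: det⊕(G) = 18; verdict: NONSINGULAR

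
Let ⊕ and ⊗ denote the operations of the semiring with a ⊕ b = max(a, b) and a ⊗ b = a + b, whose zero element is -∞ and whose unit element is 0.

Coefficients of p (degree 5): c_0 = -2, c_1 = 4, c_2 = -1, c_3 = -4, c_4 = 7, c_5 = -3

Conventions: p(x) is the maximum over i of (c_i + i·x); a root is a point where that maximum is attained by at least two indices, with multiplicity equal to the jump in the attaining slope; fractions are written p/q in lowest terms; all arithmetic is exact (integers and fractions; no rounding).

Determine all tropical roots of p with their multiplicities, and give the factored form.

hull edge (i=0, c=-2) to (i=1, c=4): slope 6, span 1
hull edge (i=1, c=4) to (i=4, c=7): slope 1, span 3
hull edge (i=4, c=7) to (i=5, c=-3): slope -10, span 1
Factored form: p(x) = -3 ⊗ (x ⊕ (-6)) ⊗ (x ⊕ (-1)) ⊗ (x ⊕ (-1)) ⊗ (x ⊕ (-1)) ⊗ (x ⊕ 10)
Answer: roots = -6 (mult 1), -1 (mult 3), 10 (mult 1)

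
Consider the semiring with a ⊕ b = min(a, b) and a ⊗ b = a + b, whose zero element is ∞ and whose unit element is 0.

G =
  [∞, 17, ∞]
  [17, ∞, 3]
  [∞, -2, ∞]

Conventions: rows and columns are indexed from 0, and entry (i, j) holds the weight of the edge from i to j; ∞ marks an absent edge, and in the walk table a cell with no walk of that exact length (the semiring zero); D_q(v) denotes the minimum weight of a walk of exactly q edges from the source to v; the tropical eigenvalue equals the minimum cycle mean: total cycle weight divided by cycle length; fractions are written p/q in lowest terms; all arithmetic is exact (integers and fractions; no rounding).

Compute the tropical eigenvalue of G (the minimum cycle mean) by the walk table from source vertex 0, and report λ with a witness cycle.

q=0: [0, ∞, ∞]
q=1: [∞, 17, ∞]
q=2: [34, ∞, 20]
q=3: [∞, 18, ∞]
Optimal cycle mean attained by: cycle 1->2->1, total 3 + (-2), length 2.
Answer: λ = 1/2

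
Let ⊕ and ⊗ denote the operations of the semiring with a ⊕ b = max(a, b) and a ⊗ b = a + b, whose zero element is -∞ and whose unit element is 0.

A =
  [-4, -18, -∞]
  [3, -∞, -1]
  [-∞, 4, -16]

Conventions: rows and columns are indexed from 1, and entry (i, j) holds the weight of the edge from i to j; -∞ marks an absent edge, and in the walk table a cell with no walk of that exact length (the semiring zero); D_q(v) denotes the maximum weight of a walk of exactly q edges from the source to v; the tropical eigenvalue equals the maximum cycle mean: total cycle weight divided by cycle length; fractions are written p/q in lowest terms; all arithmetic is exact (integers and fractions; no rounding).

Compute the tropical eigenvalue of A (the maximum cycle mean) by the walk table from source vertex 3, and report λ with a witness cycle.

q=0: [-∞, -∞, 0]
q=1: [-∞, 4, -16]
q=2: [7, -12, 3]
q=3: [3, 7, -13]
Optimal cycle mean attained by: cycle 2->3->2, total (-1) + 4, length 2.
Answer: λ = 3/2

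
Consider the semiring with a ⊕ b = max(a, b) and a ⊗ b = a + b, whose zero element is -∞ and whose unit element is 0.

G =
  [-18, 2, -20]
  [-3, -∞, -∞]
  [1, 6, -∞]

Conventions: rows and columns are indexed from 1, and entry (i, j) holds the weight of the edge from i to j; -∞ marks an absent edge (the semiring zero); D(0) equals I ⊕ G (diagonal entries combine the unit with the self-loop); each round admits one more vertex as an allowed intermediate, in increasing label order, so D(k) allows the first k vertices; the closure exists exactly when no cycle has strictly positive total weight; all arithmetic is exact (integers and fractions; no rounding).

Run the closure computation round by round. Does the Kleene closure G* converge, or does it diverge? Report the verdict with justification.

D(0):
  [0, 2, -20]
  [-3, 0, -∞]
  [1, 6, 0]
D(1):
  [0, 2, -20]
  [-3, 0, -23]
  [1, 6, 0]
D(2):
  [0, 2, -20]
  [-3, 0, -23]
  [3, 6, 0]
D(3):
  [0, 2, -20]
  [-3, 0, -23]
  [3, 6, 0]
Key observation: every diagonal entry stays at the unit through all rounds, so no improving cycle exists.
Answer: CONVERGES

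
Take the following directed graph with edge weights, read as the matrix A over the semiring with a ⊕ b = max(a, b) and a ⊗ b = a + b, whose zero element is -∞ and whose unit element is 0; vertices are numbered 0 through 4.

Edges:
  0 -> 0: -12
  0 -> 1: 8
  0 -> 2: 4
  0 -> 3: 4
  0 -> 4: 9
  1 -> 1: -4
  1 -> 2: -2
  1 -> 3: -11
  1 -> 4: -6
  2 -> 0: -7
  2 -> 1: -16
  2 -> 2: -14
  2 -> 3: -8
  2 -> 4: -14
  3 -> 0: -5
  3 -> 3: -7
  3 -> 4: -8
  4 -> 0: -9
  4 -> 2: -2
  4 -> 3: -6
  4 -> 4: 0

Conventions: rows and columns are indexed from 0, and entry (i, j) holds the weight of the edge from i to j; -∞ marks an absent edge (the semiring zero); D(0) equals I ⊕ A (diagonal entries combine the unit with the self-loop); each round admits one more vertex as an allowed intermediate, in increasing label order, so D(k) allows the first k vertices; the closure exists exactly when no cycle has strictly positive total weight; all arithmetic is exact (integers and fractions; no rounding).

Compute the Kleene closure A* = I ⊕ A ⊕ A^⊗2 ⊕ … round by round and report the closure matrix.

D(0):
  [0, 8, 4, 4, 9]
  [-∞, 0, -2, -11, -6]
  [-7, -16, 0, -8, -14]
  [-5, -∞, -∞, 0, -8]
  [-9, -∞, -2, -6, 0]
D(1):
  [0, 8, 4, 4, 9]
  [-∞, 0, -2, -11, -6]
  [-7, 1, 0, -3, 2]
  [-5, 3, -1, 0, 4]
  [-9, -1, -2, -5, 0]
D(2):
  [0, 8, 6, 4, 9]
  [-∞, 0, -2, -11, -6]
  [-7, 1, 0, -3, 2]
  [-5, 3, 1, 0, 4]
  [-9, -1, -2, -5, 0]
D(3):
  [0, 8, 6, 4, 9]
  [-9, 0, -2, -5, 0]
  [-7, 1, 0, -3, 2]
  [-5, 3, 1, 0, 4]
  [-9, -1, -2, -5, 0]
D(4):
  [0, 8, 6, 4, 9]
  [-9, 0, -2, -5, 0]
  [-7, 1, 0, -3, 2]
  [-5, 3, 1, 0, 4]
  [-9, -1, -2, -5, 0]
D(5):
  [0, 8, 7, 4, 9]
  [-9, 0, -2, -5, 0]
  [-7, 1, 0, -3, 2]
  [-5, 3, 2, 0, 4]
  [-9, -1, -2, -5, 0]
Answer: A* = [[0, 8, 7, 4, 9], [-9, 0, -2, -5, 0], [-7, 1, 0, -3, 2], [-5, 3, 2, 0, 4], [-9, -1, -2, -5, 0]]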